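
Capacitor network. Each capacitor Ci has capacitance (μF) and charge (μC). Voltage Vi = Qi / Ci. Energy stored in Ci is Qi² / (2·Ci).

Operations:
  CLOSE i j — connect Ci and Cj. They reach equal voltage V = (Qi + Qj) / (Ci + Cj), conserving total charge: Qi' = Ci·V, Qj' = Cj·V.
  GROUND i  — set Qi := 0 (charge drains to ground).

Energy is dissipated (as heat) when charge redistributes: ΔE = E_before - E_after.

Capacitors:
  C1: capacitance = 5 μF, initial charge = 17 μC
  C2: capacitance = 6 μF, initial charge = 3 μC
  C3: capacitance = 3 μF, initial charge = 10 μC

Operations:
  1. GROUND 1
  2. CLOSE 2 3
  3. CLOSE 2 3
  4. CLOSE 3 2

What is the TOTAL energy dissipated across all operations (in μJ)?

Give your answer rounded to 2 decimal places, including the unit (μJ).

Answer: 36.93 μJ

Derivation:
Initial: C1(5μF, Q=17μC, V=3.40V), C2(6μF, Q=3μC, V=0.50V), C3(3μF, Q=10μC, V=3.33V)
Op 1: GROUND 1: Q1=0; energy lost=28.900
Op 2: CLOSE 2-3: Q_total=13.00, C_total=9.00, V=1.44; Q2=8.67, Q3=4.33; dissipated=8.028
Op 3: CLOSE 2-3: Q_total=13.00, C_total=9.00, V=1.44; Q2=8.67, Q3=4.33; dissipated=0.000
Op 4: CLOSE 3-2: Q_total=13.00, C_total=9.00, V=1.44; Q3=4.33, Q2=8.67; dissipated=0.000
Total dissipated: 36.928 μJ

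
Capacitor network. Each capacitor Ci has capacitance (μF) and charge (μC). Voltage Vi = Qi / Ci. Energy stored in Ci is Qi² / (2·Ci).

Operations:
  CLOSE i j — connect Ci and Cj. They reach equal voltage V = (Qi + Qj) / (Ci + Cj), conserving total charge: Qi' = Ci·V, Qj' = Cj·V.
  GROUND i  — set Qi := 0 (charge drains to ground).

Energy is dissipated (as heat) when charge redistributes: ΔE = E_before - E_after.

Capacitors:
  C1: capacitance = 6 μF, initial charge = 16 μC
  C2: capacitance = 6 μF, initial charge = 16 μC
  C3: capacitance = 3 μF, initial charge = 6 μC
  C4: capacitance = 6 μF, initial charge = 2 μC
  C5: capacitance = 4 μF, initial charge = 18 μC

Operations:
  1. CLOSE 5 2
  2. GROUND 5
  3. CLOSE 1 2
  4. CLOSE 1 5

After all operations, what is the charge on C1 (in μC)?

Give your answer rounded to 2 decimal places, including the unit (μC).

Answer: 10.92 μC

Derivation:
Initial: C1(6μF, Q=16μC, V=2.67V), C2(6μF, Q=16μC, V=2.67V), C3(3μF, Q=6μC, V=2.00V), C4(6μF, Q=2μC, V=0.33V), C5(4μF, Q=18μC, V=4.50V)
Op 1: CLOSE 5-2: Q_total=34.00, C_total=10.00, V=3.40; Q5=13.60, Q2=20.40; dissipated=4.033
Op 2: GROUND 5: Q5=0; energy lost=23.120
Op 3: CLOSE 1-2: Q_total=36.40, C_total=12.00, V=3.03; Q1=18.20, Q2=18.20; dissipated=0.807
Op 4: CLOSE 1-5: Q_total=18.20, C_total=10.00, V=1.82; Q1=10.92, Q5=7.28; dissipated=11.041
Final charges: Q1=10.92, Q2=18.20, Q3=6.00, Q4=2.00, Q5=7.28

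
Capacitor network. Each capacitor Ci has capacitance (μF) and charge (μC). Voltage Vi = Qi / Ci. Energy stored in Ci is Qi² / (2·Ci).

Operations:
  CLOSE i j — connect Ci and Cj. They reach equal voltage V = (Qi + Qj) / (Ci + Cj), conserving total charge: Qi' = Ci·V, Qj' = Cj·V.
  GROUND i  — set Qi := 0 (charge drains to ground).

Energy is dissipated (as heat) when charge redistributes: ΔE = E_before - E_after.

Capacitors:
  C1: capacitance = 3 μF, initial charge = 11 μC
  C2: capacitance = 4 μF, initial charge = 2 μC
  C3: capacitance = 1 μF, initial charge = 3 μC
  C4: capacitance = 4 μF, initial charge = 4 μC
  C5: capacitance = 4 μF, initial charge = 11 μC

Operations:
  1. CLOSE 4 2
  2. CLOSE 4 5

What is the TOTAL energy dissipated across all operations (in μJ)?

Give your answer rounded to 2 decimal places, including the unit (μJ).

Answer: 4.25 μJ

Derivation:
Initial: C1(3μF, Q=11μC, V=3.67V), C2(4μF, Q=2μC, V=0.50V), C3(1μF, Q=3μC, V=3.00V), C4(4μF, Q=4μC, V=1.00V), C5(4μF, Q=11μC, V=2.75V)
Op 1: CLOSE 4-2: Q_total=6.00, C_total=8.00, V=0.75; Q4=3.00, Q2=3.00; dissipated=0.250
Op 2: CLOSE 4-5: Q_total=14.00, C_total=8.00, V=1.75; Q4=7.00, Q5=7.00; dissipated=4.000
Total dissipated: 4.250 μJ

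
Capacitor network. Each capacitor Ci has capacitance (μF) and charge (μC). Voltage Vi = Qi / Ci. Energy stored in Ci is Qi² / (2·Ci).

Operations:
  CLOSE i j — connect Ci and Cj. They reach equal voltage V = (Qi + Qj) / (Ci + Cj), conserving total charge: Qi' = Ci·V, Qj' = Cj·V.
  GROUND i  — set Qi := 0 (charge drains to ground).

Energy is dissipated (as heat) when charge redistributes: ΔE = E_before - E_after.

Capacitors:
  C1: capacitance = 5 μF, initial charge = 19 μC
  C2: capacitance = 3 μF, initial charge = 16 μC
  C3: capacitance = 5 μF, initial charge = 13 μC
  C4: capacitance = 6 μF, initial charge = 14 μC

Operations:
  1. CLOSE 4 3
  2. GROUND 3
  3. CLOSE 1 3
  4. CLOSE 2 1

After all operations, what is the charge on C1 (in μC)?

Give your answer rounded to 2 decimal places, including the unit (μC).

Initial: C1(5μF, Q=19μC, V=3.80V), C2(3μF, Q=16μC, V=5.33V), C3(5μF, Q=13μC, V=2.60V), C4(6μF, Q=14μC, V=2.33V)
Op 1: CLOSE 4-3: Q_total=27.00, C_total=11.00, V=2.45; Q4=14.73, Q3=12.27; dissipated=0.097
Op 2: GROUND 3: Q3=0; energy lost=15.062
Op 3: CLOSE 1-3: Q_total=19.00, C_total=10.00, V=1.90; Q1=9.50, Q3=9.50; dissipated=18.050
Op 4: CLOSE 2-1: Q_total=25.50, C_total=8.00, V=3.19; Q2=9.56, Q1=15.94; dissipated=11.051
Final charges: Q1=15.94, Q2=9.56, Q3=9.50, Q4=14.73

Answer: 15.94 μC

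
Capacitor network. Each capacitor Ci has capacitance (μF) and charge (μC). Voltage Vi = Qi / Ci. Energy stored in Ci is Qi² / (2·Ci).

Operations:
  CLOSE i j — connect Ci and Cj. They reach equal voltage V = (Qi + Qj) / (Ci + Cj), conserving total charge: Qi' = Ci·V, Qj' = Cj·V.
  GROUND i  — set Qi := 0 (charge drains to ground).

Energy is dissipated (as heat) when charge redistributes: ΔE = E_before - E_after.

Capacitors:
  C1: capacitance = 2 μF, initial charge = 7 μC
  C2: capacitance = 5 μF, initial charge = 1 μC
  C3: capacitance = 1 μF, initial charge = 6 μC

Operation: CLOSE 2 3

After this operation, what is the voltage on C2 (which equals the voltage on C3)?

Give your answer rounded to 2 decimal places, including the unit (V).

Answer: 1.17 V

Derivation:
Initial: C1(2μF, Q=7μC, V=3.50V), C2(5μF, Q=1μC, V=0.20V), C3(1μF, Q=6μC, V=6.00V)
Op 1: CLOSE 2-3: Q_total=7.00, C_total=6.00, V=1.17; Q2=5.83, Q3=1.17; dissipated=14.017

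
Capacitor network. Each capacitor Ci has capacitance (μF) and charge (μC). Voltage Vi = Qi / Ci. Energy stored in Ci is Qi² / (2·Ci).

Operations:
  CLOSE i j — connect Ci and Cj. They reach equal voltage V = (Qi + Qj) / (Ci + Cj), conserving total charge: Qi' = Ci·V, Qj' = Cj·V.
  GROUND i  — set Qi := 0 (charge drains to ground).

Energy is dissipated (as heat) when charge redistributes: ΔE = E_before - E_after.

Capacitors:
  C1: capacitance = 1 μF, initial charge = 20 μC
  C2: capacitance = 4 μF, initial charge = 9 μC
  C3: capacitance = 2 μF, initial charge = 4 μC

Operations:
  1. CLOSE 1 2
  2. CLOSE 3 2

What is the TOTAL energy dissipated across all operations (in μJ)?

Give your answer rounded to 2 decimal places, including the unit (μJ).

Initial: C1(1μF, Q=20μC, V=20.00V), C2(4μF, Q=9μC, V=2.25V), C3(2μF, Q=4μC, V=2.00V)
Op 1: CLOSE 1-2: Q_total=29.00, C_total=5.00, V=5.80; Q1=5.80, Q2=23.20; dissipated=126.025
Op 2: CLOSE 3-2: Q_total=27.20, C_total=6.00, V=4.53; Q3=9.07, Q2=18.13; dissipated=9.627
Total dissipated: 135.652 μJ

Answer: 135.65 μJ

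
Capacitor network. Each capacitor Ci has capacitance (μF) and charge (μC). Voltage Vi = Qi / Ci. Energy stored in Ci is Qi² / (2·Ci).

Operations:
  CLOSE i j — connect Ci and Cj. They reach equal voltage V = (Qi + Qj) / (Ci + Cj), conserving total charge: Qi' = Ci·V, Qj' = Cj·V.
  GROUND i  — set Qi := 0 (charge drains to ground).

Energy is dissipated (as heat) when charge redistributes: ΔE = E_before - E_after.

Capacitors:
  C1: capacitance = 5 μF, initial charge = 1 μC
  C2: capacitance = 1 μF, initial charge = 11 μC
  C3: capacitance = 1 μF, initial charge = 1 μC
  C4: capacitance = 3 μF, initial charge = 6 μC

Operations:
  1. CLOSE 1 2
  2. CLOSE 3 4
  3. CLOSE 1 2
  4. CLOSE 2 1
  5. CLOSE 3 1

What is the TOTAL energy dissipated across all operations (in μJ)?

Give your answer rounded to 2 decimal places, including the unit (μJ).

Initial: C1(5μF, Q=1μC, V=0.20V), C2(1μF, Q=11μC, V=11.00V), C3(1μF, Q=1μC, V=1.00V), C4(3μF, Q=6μC, V=2.00V)
Op 1: CLOSE 1-2: Q_total=12.00, C_total=6.00, V=2.00; Q1=10.00, Q2=2.00; dissipated=48.600
Op 2: CLOSE 3-4: Q_total=7.00, C_total=4.00, V=1.75; Q3=1.75, Q4=5.25; dissipated=0.375
Op 3: CLOSE 1-2: Q_total=12.00, C_total=6.00, V=2.00; Q1=10.00, Q2=2.00; dissipated=0.000
Op 4: CLOSE 2-1: Q_total=12.00, C_total=6.00, V=2.00; Q2=2.00, Q1=10.00; dissipated=0.000
Op 5: CLOSE 3-1: Q_total=11.75, C_total=6.00, V=1.96; Q3=1.96, Q1=9.79; dissipated=0.026
Total dissipated: 49.001 μJ

Answer: 49.00 μJ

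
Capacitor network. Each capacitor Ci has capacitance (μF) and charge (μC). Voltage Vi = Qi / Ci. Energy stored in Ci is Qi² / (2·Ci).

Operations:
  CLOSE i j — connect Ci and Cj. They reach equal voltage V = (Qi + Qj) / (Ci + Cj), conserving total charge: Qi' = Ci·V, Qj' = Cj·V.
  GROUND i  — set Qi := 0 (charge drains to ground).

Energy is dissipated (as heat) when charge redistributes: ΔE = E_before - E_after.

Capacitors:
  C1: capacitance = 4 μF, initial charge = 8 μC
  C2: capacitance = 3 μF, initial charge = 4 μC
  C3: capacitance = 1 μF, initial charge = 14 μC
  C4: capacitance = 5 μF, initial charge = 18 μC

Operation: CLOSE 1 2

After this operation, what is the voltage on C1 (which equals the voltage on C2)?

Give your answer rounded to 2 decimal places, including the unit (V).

Answer: 1.71 V

Derivation:
Initial: C1(4μF, Q=8μC, V=2.00V), C2(3μF, Q=4μC, V=1.33V), C3(1μF, Q=14μC, V=14.00V), C4(5μF, Q=18μC, V=3.60V)
Op 1: CLOSE 1-2: Q_total=12.00, C_total=7.00, V=1.71; Q1=6.86, Q2=5.14; dissipated=0.381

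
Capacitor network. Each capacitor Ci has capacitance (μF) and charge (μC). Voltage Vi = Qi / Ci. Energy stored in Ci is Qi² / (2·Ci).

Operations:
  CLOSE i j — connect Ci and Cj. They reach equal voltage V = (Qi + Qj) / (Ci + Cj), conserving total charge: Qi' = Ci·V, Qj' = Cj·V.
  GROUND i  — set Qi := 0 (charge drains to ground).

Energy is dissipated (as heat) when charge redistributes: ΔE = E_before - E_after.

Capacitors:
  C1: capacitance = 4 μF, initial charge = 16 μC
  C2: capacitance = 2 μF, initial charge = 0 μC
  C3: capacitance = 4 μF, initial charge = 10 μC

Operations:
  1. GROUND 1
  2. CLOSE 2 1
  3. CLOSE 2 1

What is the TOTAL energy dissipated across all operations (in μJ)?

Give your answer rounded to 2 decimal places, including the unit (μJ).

Initial: C1(4μF, Q=16μC, V=4.00V), C2(2μF, Q=0μC, V=0.00V), C3(4μF, Q=10μC, V=2.50V)
Op 1: GROUND 1: Q1=0; energy lost=32.000
Op 2: CLOSE 2-1: Q_total=0.00, C_total=6.00, V=0.00; Q2=0.00, Q1=0.00; dissipated=0.000
Op 3: CLOSE 2-1: Q_total=0.00, C_total=6.00, V=0.00; Q2=0.00, Q1=0.00; dissipated=0.000
Total dissipated: 32.000 μJ

Answer: 32.00 μJ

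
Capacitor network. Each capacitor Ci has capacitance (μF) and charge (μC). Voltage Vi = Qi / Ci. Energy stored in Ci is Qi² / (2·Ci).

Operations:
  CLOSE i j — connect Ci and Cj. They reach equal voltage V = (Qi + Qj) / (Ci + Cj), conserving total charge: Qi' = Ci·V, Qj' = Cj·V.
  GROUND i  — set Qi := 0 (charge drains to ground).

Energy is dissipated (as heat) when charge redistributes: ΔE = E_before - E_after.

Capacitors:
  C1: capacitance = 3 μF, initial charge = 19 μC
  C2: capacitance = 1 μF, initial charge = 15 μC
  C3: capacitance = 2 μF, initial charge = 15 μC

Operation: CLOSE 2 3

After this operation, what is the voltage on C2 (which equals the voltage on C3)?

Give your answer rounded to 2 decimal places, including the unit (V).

Initial: C1(3μF, Q=19μC, V=6.33V), C2(1μF, Q=15μC, V=15.00V), C3(2μF, Q=15μC, V=7.50V)
Op 1: CLOSE 2-3: Q_total=30.00, C_total=3.00, V=10.00; Q2=10.00, Q3=20.00; dissipated=18.750

Answer: 10.00 V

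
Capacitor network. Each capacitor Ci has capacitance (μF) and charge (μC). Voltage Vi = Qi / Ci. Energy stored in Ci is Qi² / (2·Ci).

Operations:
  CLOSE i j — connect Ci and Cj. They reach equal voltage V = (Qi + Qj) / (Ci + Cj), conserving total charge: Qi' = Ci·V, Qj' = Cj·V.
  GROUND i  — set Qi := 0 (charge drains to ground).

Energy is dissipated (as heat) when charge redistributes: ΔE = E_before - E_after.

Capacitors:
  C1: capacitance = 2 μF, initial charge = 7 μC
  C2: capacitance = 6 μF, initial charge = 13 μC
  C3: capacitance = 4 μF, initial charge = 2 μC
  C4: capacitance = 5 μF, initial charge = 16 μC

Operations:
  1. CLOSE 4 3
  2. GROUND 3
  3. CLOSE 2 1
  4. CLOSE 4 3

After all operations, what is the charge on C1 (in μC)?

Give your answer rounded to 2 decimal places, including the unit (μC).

Answer: 5.00 μC

Derivation:
Initial: C1(2μF, Q=7μC, V=3.50V), C2(6μF, Q=13μC, V=2.17V), C3(4μF, Q=2μC, V=0.50V), C4(5μF, Q=16μC, V=3.20V)
Op 1: CLOSE 4-3: Q_total=18.00, C_total=9.00, V=2.00; Q4=10.00, Q3=8.00; dissipated=8.100
Op 2: GROUND 3: Q3=0; energy lost=8.000
Op 3: CLOSE 2-1: Q_total=20.00, C_total=8.00, V=2.50; Q2=15.00, Q1=5.00; dissipated=1.333
Op 4: CLOSE 4-3: Q_total=10.00, C_total=9.00, V=1.11; Q4=5.56, Q3=4.44; dissipated=4.444
Final charges: Q1=5.00, Q2=15.00, Q3=4.44, Q4=5.56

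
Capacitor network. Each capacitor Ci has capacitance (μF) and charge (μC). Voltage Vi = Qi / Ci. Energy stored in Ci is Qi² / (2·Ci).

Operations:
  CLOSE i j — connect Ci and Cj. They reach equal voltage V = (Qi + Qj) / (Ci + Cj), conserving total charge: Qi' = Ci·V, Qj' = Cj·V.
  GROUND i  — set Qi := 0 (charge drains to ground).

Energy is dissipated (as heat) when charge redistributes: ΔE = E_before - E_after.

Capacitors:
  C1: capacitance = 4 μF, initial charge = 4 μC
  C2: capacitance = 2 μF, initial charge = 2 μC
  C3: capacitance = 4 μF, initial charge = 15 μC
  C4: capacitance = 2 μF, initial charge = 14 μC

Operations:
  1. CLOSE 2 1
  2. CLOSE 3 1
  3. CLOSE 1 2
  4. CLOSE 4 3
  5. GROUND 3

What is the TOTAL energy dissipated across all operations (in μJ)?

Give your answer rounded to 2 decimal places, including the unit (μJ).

Initial: C1(4μF, Q=4μC, V=1.00V), C2(2μF, Q=2μC, V=1.00V), C3(4μF, Q=15μC, V=3.75V), C4(2μF, Q=14μC, V=7.00V)
Op 1: CLOSE 2-1: Q_total=6.00, C_total=6.00, V=1.00; Q2=2.00, Q1=4.00; dissipated=0.000
Op 2: CLOSE 3-1: Q_total=19.00, C_total=8.00, V=2.38; Q3=9.50, Q1=9.50; dissipated=7.562
Op 3: CLOSE 1-2: Q_total=11.50, C_total=6.00, V=1.92; Q1=7.67, Q2=3.83; dissipated=1.260
Op 4: CLOSE 4-3: Q_total=23.50, C_total=6.00, V=3.92; Q4=7.83, Q3=15.67; dissipated=14.260
Op 5: GROUND 3: Q3=0; energy lost=30.681
Total dissipated: 53.764 μJ

Answer: 53.76 μJ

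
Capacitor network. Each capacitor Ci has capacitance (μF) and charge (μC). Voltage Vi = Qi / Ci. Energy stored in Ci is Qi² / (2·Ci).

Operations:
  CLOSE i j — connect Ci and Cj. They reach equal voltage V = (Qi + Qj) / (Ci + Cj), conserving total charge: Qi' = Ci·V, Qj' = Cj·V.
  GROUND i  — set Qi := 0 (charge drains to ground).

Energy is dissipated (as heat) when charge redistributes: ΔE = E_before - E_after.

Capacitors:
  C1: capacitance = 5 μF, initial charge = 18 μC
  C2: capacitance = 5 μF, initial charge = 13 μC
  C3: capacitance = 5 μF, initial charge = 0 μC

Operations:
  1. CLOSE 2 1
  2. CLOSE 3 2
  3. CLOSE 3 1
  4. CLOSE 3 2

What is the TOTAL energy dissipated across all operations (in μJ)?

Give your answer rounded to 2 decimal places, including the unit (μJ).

Answer: 17.02 μJ

Derivation:
Initial: C1(5μF, Q=18μC, V=3.60V), C2(5μF, Q=13μC, V=2.60V), C3(5μF, Q=0μC, V=0.00V)
Op 1: CLOSE 2-1: Q_total=31.00, C_total=10.00, V=3.10; Q2=15.50, Q1=15.50; dissipated=1.250
Op 2: CLOSE 3-2: Q_total=15.50, C_total=10.00, V=1.55; Q3=7.75, Q2=7.75; dissipated=12.012
Op 3: CLOSE 3-1: Q_total=23.25, C_total=10.00, V=2.33; Q3=11.62, Q1=11.62; dissipated=3.003
Op 4: CLOSE 3-2: Q_total=19.38, C_total=10.00, V=1.94; Q3=9.69, Q2=9.69; dissipated=0.751
Total dissipated: 17.016 μJ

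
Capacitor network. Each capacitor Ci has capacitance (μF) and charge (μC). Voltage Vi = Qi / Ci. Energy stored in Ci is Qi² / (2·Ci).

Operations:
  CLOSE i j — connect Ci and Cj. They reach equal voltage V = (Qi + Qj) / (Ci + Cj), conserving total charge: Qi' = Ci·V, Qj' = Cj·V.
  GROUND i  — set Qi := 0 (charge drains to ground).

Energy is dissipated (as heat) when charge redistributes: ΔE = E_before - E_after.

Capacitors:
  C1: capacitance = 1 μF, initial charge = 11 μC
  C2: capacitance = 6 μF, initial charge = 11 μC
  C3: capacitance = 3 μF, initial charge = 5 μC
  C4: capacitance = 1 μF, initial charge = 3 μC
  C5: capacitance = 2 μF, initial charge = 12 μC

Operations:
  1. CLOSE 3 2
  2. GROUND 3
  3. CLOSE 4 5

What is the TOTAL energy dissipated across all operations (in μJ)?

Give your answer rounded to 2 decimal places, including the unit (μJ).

Initial: C1(1μF, Q=11μC, V=11.00V), C2(6μF, Q=11μC, V=1.83V), C3(3μF, Q=5μC, V=1.67V), C4(1μF, Q=3μC, V=3.00V), C5(2μF, Q=12μC, V=6.00V)
Op 1: CLOSE 3-2: Q_total=16.00, C_total=9.00, V=1.78; Q3=5.33, Q2=10.67; dissipated=0.028
Op 2: GROUND 3: Q3=0; energy lost=4.741
Op 3: CLOSE 4-5: Q_total=15.00, C_total=3.00, V=5.00; Q4=5.00, Q5=10.00; dissipated=3.000
Total dissipated: 7.769 μJ

Answer: 7.77 μJ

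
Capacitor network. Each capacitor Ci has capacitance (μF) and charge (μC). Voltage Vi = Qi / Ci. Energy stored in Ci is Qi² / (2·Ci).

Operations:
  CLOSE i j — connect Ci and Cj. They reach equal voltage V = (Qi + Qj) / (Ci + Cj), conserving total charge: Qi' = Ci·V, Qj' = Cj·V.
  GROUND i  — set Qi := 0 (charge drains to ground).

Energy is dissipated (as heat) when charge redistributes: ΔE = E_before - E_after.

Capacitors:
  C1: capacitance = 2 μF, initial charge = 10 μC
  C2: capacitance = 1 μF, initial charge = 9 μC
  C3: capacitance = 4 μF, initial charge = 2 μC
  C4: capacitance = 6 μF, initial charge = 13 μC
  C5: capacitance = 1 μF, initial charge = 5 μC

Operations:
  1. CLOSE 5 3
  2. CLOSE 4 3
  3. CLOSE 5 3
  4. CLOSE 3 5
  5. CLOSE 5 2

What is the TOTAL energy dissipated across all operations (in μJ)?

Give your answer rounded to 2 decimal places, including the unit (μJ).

Initial: C1(2μF, Q=10μC, V=5.00V), C2(1μF, Q=9μC, V=9.00V), C3(4μF, Q=2μC, V=0.50V), C4(6μF, Q=13μC, V=2.17V), C5(1μF, Q=5μC, V=5.00V)
Op 1: CLOSE 5-3: Q_total=7.00, C_total=5.00, V=1.40; Q5=1.40, Q3=5.60; dissipated=8.100
Op 2: CLOSE 4-3: Q_total=18.60, C_total=10.00, V=1.86; Q4=11.16, Q3=7.44; dissipated=0.705
Op 3: CLOSE 5-3: Q_total=8.84, C_total=5.00, V=1.77; Q5=1.77, Q3=7.07; dissipated=0.085
Op 4: CLOSE 3-5: Q_total=8.84, C_total=5.00, V=1.77; Q3=7.07, Q5=1.77; dissipated=0.000
Op 5: CLOSE 5-2: Q_total=10.77, C_total=2.00, V=5.38; Q5=5.38, Q2=5.38; dissipated=13.075
Total dissipated: 21.965 μJ

Answer: 21.97 μJ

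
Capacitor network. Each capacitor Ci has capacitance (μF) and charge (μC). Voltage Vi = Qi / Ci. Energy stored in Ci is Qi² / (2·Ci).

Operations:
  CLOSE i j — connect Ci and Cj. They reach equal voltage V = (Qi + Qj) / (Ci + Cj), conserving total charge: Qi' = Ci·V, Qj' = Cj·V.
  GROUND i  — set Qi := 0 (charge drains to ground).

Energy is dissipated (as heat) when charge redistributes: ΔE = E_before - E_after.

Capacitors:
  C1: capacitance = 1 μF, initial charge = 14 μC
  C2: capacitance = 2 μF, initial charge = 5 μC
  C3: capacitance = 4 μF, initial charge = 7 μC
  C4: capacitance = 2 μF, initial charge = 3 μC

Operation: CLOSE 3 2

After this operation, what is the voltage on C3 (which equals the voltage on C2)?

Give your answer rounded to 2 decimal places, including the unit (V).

Initial: C1(1μF, Q=14μC, V=14.00V), C2(2μF, Q=5μC, V=2.50V), C3(4μF, Q=7μC, V=1.75V), C4(2μF, Q=3μC, V=1.50V)
Op 1: CLOSE 3-2: Q_total=12.00, C_total=6.00, V=2.00; Q3=8.00, Q2=4.00; dissipated=0.375

Answer: 2.00 V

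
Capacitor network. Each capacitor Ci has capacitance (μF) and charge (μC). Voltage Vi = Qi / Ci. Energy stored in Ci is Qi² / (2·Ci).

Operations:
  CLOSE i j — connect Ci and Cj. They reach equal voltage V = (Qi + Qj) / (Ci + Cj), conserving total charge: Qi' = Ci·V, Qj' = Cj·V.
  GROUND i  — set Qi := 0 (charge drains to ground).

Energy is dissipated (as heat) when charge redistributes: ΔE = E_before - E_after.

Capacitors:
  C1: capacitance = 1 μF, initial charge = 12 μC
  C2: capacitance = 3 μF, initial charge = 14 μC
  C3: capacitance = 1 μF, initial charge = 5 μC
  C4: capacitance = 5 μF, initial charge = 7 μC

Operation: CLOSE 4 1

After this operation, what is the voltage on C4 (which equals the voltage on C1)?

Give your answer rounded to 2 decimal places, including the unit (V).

Answer: 3.17 V

Derivation:
Initial: C1(1μF, Q=12μC, V=12.00V), C2(3μF, Q=14μC, V=4.67V), C3(1μF, Q=5μC, V=5.00V), C4(5μF, Q=7μC, V=1.40V)
Op 1: CLOSE 4-1: Q_total=19.00, C_total=6.00, V=3.17; Q4=15.83, Q1=3.17; dissipated=46.817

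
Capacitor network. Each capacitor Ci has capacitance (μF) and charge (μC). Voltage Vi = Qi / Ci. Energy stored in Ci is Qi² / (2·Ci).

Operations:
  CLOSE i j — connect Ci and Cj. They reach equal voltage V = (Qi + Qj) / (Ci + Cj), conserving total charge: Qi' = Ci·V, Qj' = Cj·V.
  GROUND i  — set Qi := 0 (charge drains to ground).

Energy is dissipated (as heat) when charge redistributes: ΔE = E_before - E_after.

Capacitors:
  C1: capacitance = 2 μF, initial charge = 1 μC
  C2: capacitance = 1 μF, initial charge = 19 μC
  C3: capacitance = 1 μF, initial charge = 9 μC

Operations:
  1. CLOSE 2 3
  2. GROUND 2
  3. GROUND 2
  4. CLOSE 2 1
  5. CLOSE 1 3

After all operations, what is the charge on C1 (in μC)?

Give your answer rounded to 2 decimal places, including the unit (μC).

Answer: 9.78 μC

Derivation:
Initial: C1(2μF, Q=1μC, V=0.50V), C2(1μF, Q=19μC, V=19.00V), C3(1μF, Q=9μC, V=9.00V)
Op 1: CLOSE 2-3: Q_total=28.00, C_total=2.00, V=14.00; Q2=14.00, Q3=14.00; dissipated=25.000
Op 2: GROUND 2: Q2=0; energy lost=98.000
Op 3: GROUND 2: Q2=0; energy lost=0.000
Op 4: CLOSE 2-1: Q_total=1.00, C_total=3.00, V=0.33; Q2=0.33, Q1=0.67; dissipated=0.083
Op 5: CLOSE 1-3: Q_total=14.67, C_total=3.00, V=4.89; Q1=9.78, Q3=4.89; dissipated=62.259
Final charges: Q1=9.78, Q2=0.33, Q3=4.89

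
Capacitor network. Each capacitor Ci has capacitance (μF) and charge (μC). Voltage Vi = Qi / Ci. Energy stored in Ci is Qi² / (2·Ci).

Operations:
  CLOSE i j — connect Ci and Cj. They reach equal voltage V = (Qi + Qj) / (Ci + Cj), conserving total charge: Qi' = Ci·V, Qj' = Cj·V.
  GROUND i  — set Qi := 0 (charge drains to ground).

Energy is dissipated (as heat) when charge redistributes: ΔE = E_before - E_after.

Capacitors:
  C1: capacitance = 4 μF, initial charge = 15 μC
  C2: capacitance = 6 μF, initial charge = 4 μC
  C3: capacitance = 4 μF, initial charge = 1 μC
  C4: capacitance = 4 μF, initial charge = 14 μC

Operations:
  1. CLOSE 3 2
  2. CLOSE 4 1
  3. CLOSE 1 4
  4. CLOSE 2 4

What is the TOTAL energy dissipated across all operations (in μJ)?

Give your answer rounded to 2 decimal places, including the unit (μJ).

Initial: C1(4μF, Q=15μC, V=3.75V), C2(6μF, Q=4μC, V=0.67V), C3(4μF, Q=1μC, V=0.25V), C4(4μF, Q=14μC, V=3.50V)
Op 1: CLOSE 3-2: Q_total=5.00, C_total=10.00, V=0.50; Q3=2.00, Q2=3.00; dissipated=0.208
Op 2: CLOSE 4-1: Q_total=29.00, C_total=8.00, V=3.62; Q4=14.50, Q1=14.50; dissipated=0.062
Op 3: CLOSE 1-4: Q_total=29.00, C_total=8.00, V=3.62; Q1=14.50, Q4=14.50; dissipated=0.000
Op 4: CLOSE 2-4: Q_total=17.50, C_total=10.00, V=1.75; Q2=10.50, Q4=7.00; dissipated=11.719
Total dissipated: 11.990 μJ

Answer: 11.99 μJ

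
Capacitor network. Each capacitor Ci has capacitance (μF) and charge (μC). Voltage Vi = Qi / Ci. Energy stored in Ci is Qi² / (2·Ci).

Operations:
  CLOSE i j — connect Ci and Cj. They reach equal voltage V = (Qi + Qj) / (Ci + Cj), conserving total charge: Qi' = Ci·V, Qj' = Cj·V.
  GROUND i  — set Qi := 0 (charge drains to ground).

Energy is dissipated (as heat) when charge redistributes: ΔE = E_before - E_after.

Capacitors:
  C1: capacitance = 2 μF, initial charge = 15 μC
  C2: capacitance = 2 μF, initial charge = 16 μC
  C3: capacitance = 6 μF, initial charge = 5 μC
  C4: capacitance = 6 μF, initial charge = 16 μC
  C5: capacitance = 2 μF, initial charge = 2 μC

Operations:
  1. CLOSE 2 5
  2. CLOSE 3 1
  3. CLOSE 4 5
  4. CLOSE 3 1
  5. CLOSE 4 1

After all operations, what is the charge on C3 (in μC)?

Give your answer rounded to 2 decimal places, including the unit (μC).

Initial: C1(2μF, Q=15μC, V=7.50V), C2(2μF, Q=16μC, V=8.00V), C3(6μF, Q=5μC, V=0.83V), C4(6μF, Q=16μC, V=2.67V), C5(2μF, Q=2μC, V=1.00V)
Op 1: CLOSE 2-5: Q_total=18.00, C_total=4.00, V=4.50; Q2=9.00, Q5=9.00; dissipated=24.500
Op 2: CLOSE 3-1: Q_total=20.00, C_total=8.00, V=2.50; Q3=15.00, Q1=5.00; dissipated=33.333
Op 3: CLOSE 4-5: Q_total=25.00, C_total=8.00, V=3.12; Q4=18.75, Q5=6.25; dissipated=2.521
Op 4: CLOSE 3-1: Q_total=20.00, C_total=8.00, V=2.50; Q3=15.00, Q1=5.00; dissipated=0.000
Op 5: CLOSE 4-1: Q_total=23.75, C_total=8.00, V=2.97; Q4=17.81, Q1=5.94; dissipated=0.293
Final charges: Q1=5.94, Q2=9.00, Q3=15.00, Q4=17.81, Q5=6.25

Answer: 15.00 μC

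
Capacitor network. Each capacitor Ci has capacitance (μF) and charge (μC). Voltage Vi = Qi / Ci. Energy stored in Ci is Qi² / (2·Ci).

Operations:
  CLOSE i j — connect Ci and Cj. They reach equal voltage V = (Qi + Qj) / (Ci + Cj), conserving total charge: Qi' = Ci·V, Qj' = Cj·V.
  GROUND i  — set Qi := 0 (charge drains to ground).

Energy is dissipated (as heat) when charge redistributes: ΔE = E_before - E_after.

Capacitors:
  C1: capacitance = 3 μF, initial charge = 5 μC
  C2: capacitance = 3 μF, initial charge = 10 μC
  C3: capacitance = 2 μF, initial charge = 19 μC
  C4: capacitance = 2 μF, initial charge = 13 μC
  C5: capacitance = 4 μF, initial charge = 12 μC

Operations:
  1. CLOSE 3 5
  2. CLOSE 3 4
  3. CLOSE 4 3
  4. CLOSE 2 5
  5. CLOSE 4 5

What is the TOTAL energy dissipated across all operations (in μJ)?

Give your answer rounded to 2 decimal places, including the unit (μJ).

Initial: C1(3μF, Q=5μC, V=1.67V), C2(3μF, Q=10μC, V=3.33V), C3(2μF, Q=19μC, V=9.50V), C4(2μF, Q=13μC, V=6.50V), C5(4μF, Q=12μC, V=3.00V)
Op 1: CLOSE 3-5: Q_total=31.00, C_total=6.00, V=5.17; Q3=10.33, Q5=20.67; dissipated=28.167
Op 2: CLOSE 3-4: Q_total=23.33, C_total=4.00, V=5.83; Q3=11.67, Q4=11.67; dissipated=0.889
Op 3: CLOSE 4-3: Q_total=23.33, C_total=4.00, V=5.83; Q4=11.67, Q3=11.67; dissipated=0.000
Op 4: CLOSE 2-5: Q_total=30.67, C_total=7.00, V=4.38; Q2=13.14, Q5=17.52; dissipated=2.881
Op 5: CLOSE 4-5: Q_total=29.19, C_total=6.00, V=4.87; Q4=9.73, Q5=19.46; dissipated=1.406
Total dissipated: 33.343 μJ

Answer: 33.34 μJ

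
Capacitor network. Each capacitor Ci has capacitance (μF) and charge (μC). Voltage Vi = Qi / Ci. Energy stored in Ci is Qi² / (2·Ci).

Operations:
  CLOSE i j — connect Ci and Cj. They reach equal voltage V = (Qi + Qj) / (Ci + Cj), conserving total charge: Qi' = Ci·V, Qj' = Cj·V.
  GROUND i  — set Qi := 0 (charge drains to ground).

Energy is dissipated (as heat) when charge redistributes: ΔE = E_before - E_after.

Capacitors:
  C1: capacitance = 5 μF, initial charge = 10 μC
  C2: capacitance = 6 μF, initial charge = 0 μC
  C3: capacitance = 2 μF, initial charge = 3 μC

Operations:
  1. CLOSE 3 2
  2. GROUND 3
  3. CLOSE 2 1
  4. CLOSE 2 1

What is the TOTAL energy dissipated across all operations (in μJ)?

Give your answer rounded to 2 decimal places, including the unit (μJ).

Initial: C1(5μF, Q=10μC, V=2.00V), C2(6μF, Q=0μC, V=0.00V), C3(2μF, Q=3μC, V=1.50V)
Op 1: CLOSE 3-2: Q_total=3.00, C_total=8.00, V=0.38; Q3=0.75, Q2=2.25; dissipated=1.688
Op 2: GROUND 3: Q3=0; energy lost=0.141
Op 3: CLOSE 2-1: Q_total=12.25, C_total=11.00, V=1.11; Q2=6.68, Q1=5.57; dissipated=3.601
Op 4: CLOSE 2-1: Q_total=12.25, C_total=11.00, V=1.11; Q2=6.68, Q1=5.57; dissipated=0.000
Total dissipated: 5.429 μJ

Answer: 5.43 μJ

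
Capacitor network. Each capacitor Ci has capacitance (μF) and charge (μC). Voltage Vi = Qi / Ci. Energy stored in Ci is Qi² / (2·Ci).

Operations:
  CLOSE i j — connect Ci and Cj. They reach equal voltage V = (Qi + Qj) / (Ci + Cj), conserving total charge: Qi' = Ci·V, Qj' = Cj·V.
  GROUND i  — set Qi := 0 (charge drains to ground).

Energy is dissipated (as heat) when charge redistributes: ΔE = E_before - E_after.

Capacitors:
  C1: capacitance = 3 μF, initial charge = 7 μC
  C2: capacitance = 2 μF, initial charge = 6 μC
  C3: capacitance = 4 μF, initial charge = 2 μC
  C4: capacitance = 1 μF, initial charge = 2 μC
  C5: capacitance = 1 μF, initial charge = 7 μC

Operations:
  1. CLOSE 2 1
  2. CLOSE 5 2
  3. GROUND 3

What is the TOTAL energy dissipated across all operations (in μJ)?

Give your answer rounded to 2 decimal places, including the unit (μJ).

Initial: C1(3μF, Q=7μC, V=2.33V), C2(2μF, Q=6μC, V=3.00V), C3(4μF, Q=2μC, V=0.50V), C4(1μF, Q=2μC, V=2.00V), C5(1μF, Q=7μC, V=7.00V)
Op 1: CLOSE 2-1: Q_total=13.00, C_total=5.00, V=2.60; Q2=5.20, Q1=7.80; dissipated=0.267
Op 2: CLOSE 5-2: Q_total=12.20, C_total=3.00, V=4.07; Q5=4.07, Q2=8.13; dissipated=6.453
Op 3: GROUND 3: Q3=0; energy lost=0.500
Total dissipated: 7.220 μJ

Answer: 7.22 μJ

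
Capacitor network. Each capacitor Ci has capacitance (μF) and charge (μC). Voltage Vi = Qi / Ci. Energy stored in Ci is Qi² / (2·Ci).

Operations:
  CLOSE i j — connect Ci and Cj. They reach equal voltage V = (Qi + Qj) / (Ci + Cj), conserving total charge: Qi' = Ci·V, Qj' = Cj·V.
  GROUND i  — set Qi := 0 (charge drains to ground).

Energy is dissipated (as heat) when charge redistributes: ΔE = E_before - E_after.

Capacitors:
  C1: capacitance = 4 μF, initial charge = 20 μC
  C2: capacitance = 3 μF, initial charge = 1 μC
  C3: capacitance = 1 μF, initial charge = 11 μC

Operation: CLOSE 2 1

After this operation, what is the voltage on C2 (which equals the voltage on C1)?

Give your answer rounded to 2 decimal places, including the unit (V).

Initial: C1(4μF, Q=20μC, V=5.00V), C2(3μF, Q=1μC, V=0.33V), C3(1μF, Q=11μC, V=11.00V)
Op 1: CLOSE 2-1: Q_total=21.00, C_total=7.00, V=3.00; Q2=9.00, Q1=12.00; dissipated=18.667

Answer: 3.00 V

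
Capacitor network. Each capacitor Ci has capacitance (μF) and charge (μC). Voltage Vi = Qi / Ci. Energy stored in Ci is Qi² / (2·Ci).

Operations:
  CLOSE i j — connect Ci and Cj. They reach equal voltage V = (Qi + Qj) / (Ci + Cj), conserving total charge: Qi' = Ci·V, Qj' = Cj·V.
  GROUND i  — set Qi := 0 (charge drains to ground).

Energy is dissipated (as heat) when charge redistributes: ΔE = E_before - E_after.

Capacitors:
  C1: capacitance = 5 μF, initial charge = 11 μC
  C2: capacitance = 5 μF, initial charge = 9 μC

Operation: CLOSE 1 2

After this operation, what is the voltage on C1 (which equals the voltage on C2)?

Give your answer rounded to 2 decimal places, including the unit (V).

Answer: 2.00 V

Derivation:
Initial: C1(5μF, Q=11μC, V=2.20V), C2(5μF, Q=9μC, V=1.80V)
Op 1: CLOSE 1-2: Q_total=20.00, C_total=10.00, V=2.00; Q1=10.00, Q2=10.00; dissipated=0.200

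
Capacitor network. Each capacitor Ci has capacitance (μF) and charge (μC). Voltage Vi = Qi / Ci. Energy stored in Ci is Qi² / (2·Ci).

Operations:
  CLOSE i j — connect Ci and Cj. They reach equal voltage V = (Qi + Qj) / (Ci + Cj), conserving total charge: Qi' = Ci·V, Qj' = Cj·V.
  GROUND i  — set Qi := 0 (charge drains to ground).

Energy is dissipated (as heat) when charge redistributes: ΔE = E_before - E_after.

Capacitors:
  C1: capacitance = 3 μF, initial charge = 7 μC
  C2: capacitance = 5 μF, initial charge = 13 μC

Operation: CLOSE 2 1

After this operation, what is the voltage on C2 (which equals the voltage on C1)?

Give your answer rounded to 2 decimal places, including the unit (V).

Answer: 2.50 V

Derivation:
Initial: C1(3μF, Q=7μC, V=2.33V), C2(5μF, Q=13μC, V=2.60V)
Op 1: CLOSE 2-1: Q_total=20.00, C_total=8.00, V=2.50; Q2=12.50, Q1=7.50; dissipated=0.067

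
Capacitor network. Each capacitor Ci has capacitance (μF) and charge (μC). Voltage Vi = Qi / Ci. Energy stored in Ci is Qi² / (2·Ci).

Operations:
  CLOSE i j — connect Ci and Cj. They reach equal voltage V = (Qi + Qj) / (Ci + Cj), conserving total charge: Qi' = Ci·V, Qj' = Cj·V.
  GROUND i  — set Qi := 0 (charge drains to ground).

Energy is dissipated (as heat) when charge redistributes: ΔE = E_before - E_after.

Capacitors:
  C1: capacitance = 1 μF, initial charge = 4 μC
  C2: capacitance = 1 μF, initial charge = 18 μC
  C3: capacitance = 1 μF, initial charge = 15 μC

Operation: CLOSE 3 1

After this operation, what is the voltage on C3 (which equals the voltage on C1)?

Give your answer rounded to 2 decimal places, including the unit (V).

Initial: C1(1μF, Q=4μC, V=4.00V), C2(1μF, Q=18μC, V=18.00V), C3(1μF, Q=15μC, V=15.00V)
Op 1: CLOSE 3-1: Q_total=19.00, C_total=2.00, V=9.50; Q3=9.50, Q1=9.50; dissipated=30.250

Answer: 9.50 V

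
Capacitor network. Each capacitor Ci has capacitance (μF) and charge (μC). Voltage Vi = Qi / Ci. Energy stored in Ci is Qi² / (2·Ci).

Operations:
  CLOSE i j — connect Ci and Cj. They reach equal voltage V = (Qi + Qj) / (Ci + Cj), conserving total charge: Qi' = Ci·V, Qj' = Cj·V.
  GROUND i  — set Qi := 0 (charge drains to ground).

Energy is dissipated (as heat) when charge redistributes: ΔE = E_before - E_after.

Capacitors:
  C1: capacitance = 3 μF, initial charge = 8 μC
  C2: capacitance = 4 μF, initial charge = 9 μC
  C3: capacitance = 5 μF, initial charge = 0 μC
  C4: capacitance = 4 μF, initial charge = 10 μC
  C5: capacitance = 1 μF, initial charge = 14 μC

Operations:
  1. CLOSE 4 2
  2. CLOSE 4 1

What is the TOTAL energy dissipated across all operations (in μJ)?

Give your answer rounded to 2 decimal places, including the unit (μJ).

Answer: 0.14 μJ

Derivation:
Initial: C1(3μF, Q=8μC, V=2.67V), C2(4μF, Q=9μC, V=2.25V), C3(5μF, Q=0μC, V=0.00V), C4(4μF, Q=10μC, V=2.50V), C5(1μF, Q=14μC, V=14.00V)
Op 1: CLOSE 4-2: Q_total=19.00, C_total=8.00, V=2.38; Q4=9.50, Q2=9.50; dissipated=0.062
Op 2: CLOSE 4-1: Q_total=17.50, C_total=7.00, V=2.50; Q4=10.00, Q1=7.50; dissipated=0.073
Total dissipated: 0.135 μJ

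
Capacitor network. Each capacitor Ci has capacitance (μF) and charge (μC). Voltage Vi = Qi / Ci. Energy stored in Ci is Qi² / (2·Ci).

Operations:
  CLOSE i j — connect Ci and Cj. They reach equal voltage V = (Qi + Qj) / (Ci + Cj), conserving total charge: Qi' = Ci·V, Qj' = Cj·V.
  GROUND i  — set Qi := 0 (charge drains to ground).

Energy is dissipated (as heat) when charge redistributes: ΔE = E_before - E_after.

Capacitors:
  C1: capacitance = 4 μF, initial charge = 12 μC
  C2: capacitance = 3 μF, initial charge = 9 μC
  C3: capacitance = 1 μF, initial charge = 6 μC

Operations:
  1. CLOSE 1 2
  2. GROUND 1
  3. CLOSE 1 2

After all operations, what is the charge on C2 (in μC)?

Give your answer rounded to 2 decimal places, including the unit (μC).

Answer: 3.86 μC

Derivation:
Initial: C1(4μF, Q=12μC, V=3.00V), C2(3μF, Q=9μC, V=3.00V), C3(1μF, Q=6μC, V=6.00V)
Op 1: CLOSE 1-2: Q_total=21.00, C_total=7.00, V=3.00; Q1=12.00, Q2=9.00; dissipated=0.000
Op 2: GROUND 1: Q1=0; energy lost=18.000
Op 3: CLOSE 1-2: Q_total=9.00, C_total=7.00, V=1.29; Q1=5.14, Q2=3.86; dissipated=7.714
Final charges: Q1=5.14, Q2=3.86, Q3=6.00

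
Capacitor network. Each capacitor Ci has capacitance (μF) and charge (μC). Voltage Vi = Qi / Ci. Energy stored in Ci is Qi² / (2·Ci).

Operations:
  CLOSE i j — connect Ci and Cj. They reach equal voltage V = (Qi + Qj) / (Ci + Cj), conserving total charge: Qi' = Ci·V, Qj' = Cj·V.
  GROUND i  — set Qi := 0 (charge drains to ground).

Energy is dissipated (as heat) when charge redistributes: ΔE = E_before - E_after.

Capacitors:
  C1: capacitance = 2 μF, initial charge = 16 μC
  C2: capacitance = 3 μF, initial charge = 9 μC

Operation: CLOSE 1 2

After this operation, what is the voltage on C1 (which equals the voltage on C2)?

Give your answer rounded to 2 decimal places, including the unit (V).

Initial: C1(2μF, Q=16μC, V=8.00V), C2(3μF, Q=9μC, V=3.00V)
Op 1: CLOSE 1-2: Q_total=25.00, C_total=5.00, V=5.00; Q1=10.00, Q2=15.00; dissipated=15.000

Answer: 5.00 V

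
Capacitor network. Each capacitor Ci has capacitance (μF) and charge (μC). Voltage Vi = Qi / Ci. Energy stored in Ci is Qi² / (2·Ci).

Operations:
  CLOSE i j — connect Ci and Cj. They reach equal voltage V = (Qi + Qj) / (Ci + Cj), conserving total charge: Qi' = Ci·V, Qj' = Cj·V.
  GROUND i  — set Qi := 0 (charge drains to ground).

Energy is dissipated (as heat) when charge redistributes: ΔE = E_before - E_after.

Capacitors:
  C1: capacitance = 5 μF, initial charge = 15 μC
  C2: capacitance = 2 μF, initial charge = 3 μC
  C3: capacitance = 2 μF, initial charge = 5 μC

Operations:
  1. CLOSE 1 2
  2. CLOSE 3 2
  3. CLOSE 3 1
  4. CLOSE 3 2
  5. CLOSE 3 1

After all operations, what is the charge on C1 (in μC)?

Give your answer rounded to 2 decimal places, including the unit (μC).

Answer: 12.79 μC

Derivation:
Initial: C1(5μF, Q=15μC, V=3.00V), C2(2μF, Q=3μC, V=1.50V), C3(2μF, Q=5μC, V=2.50V)
Op 1: CLOSE 1-2: Q_total=18.00, C_total=7.00, V=2.57; Q1=12.86, Q2=5.14; dissipated=1.607
Op 2: CLOSE 3-2: Q_total=10.14, C_total=4.00, V=2.54; Q3=5.07, Q2=5.07; dissipated=0.003
Op 3: CLOSE 3-1: Q_total=17.93, C_total=7.00, V=2.56; Q3=5.12, Q1=12.81; dissipated=0.001
Op 4: CLOSE 3-2: Q_total=10.19, C_total=4.00, V=2.55; Q3=5.10, Q2=5.10; dissipated=0.000
Op 5: CLOSE 3-1: Q_total=17.90, C_total=7.00, V=2.56; Q3=5.12, Q1=12.79; dissipated=0.000
Final charges: Q1=12.79, Q2=5.10, Q3=5.12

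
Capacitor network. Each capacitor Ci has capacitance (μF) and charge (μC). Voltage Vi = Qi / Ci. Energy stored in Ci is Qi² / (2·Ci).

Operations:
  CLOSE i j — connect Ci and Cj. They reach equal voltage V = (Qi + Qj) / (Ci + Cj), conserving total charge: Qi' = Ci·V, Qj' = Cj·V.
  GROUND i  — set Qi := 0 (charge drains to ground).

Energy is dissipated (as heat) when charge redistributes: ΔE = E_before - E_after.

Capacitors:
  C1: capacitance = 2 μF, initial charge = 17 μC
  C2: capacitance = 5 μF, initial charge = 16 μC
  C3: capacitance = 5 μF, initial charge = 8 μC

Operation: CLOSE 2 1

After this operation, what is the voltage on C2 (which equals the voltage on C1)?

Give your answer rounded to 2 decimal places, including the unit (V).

Initial: C1(2μF, Q=17μC, V=8.50V), C2(5μF, Q=16μC, V=3.20V), C3(5μF, Q=8μC, V=1.60V)
Op 1: CLOSE 2-1: Q_total=33.00, C_total=7.00, V=4.71; Q2=23.57, Q1=9.43; dissipated=20.064

Answer: 4.71 V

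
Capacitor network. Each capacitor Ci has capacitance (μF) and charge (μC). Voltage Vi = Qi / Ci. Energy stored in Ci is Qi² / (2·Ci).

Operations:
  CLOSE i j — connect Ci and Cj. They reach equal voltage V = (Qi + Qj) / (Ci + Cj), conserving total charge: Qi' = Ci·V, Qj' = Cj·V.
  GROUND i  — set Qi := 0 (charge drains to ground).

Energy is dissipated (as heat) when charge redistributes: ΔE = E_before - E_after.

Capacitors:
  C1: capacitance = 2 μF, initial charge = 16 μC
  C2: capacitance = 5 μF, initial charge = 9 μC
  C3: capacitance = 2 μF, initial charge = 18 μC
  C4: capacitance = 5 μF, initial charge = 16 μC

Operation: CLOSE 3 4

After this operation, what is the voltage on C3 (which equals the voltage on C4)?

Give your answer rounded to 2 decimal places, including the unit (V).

Answer: 4.86 V

Derivation:
Initial: C1(2μF, Q=16μC, V=8.00V), C2(5μF, Q=9μC, V=1.80V), C3(2μF, Q=18μC, V=9.00V), C4(5μF, Q=16μC, V=3.20V)
Op 1: CLOSE 3-4: Q_total=34.00, C_total=7.00, V=4.86; Q3=9.71, Q4=24.29; dissipated=24.029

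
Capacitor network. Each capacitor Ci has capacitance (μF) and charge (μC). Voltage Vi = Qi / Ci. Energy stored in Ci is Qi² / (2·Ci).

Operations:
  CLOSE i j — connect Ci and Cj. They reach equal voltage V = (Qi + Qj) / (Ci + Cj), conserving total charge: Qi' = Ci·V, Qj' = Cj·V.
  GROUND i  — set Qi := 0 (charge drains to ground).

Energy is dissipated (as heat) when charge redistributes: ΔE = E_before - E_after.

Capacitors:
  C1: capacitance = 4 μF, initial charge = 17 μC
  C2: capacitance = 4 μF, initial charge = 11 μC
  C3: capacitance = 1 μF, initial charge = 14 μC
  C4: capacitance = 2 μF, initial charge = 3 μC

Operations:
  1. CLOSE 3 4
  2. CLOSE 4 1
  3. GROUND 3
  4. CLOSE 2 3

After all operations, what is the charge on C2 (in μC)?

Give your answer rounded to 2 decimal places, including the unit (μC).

Initial: C1(4μF, Q=17μC, V=4.25V), C2(4μF, Q=11μC, V=2.75V), C3(1μF, Q=14μC, V=14.00V), C4(2μF, Q=3μC, V=1.50V)
Op 1: CLOSE 3-4: Q_total=17.00, C_total=3.00, V=5.67; Q3=5.67, Q4=11.33; dissipated=52.083
Op 2: CLOSE 4-1: Q_total=28.33, C_total=6.00, V=4.72; Q4=9.44, Q1=18.89; dissipated=1.338
Op 3: GROUND 3: Q3=0; energy lost=16.056
Op 4: CLOSE 2-3: Q_total=11.00, C_total=5.00, V=2.20; Q2=8.80, Q3=2.20; dissipated=3.025
Final charges: Q1=18.89, Q2=8.80, Q3=2.20, Q4=9.44

Answer: 8.80 μC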